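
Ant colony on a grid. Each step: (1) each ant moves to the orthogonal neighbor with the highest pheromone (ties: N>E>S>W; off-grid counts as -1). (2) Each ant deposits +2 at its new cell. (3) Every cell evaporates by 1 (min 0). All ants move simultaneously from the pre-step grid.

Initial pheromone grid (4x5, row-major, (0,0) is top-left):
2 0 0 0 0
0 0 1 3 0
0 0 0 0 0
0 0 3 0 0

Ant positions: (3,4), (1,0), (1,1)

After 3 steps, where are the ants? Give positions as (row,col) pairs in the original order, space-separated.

Step 1: ant0:(3,4)->N->(2,4) | ant1:(1,0)->N->(0,0) | ant2:(1,1)->E->(1,2)
  grid max=3 at (0,0)
Step 2: ant0:(2,4)->N->(1,4) | ant1:(0,0)->E->(0,1) | ant2:(1,2)->E->(1,3)
  grid max=3 at (1,3)
Step 3: ant0:(1,4)->W->(1,3) | ant1:(0,1)->W->(0,0) | ant2:(1,3)->E->(1,4)
  grid max=4 at (1,3)

(1,3) (0,0) (1,4)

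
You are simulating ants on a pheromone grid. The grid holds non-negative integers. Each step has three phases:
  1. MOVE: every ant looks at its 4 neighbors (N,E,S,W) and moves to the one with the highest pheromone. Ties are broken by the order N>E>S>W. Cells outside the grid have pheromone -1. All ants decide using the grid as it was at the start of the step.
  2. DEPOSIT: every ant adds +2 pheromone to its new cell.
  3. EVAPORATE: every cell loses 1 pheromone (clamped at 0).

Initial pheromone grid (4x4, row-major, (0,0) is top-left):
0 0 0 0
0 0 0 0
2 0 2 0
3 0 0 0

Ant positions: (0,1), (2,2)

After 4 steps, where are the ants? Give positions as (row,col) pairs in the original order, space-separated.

Step 1: ant0:(0,1)->E->(0,2) | ant1:(2,2)->N->(1,2)
  grid max=2 at (3,0)
Step 2: ant0:(0,2)->S->(1,2) | ant1:(1,2)->N->(0,2)
  grid max=2 at (0,2)
Step 3: ant0:(1,2)->N->(0,2) | ant1:(0,2)->S->(1,2)
  grid max=3 at (0,2)
Step 4: ant0:(0,2)->S->(1,2) | ant1:(1,2)->N->(0,2)
  grid max=4 at (0,2)

(1,2) (0,2)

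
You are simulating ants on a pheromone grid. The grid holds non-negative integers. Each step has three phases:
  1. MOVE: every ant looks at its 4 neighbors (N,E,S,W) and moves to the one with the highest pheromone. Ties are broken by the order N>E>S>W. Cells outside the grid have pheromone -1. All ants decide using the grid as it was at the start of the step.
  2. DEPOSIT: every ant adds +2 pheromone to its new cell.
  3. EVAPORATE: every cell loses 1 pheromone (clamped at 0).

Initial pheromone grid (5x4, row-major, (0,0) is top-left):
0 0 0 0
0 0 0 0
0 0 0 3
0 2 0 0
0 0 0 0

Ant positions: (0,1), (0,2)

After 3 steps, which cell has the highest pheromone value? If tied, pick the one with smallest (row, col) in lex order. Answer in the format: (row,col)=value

Answer: (0,2)=3

Derivation:
Step 1: ant0:(0,1)->E->(0,2) | ant1:(0,2)->E->(0,3)
  grid max=2 at (2,3)
Step 2: ant0:(0,2)->E->(0,3) | ant1:(0,3)->W->(0,2)
  grid max=2 at (0,2)
Step 3: ant0:(0,3)->W->(0,2) | ant1:(0,2)->E->(0,3)
  grid max=3 at (0,2)
Final grid:
  0 0 3 3
  0 0 0 0
  0 0 0 0
  0 0 0 0
  0 0 0 0
Max pheromone 3 at (0,2)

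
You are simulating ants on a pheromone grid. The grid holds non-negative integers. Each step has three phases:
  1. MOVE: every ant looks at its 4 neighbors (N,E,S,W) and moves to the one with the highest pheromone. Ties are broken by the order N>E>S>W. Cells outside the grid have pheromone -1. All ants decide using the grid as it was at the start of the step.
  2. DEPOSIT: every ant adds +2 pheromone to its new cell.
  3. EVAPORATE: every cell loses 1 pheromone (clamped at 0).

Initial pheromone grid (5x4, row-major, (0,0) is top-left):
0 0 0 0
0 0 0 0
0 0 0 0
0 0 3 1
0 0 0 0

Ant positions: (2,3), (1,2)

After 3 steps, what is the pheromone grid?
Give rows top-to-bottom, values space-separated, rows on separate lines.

After step 1: ants at (3,3),(0,2)
  0 0 1 0
  0 0 0 0
  0 0 0 0
  0 0 2 2
  0 0 0 0
After step 2: ants at (3,2),(0,3)
  0 0 0 1
  0 0 0 0
  0 0 0 0
  0 0 3 1
  0 0 0 0
After step 3: ants at (3,3),(1,3)
  0 0 0 0
  0 0 0 1
  0 0 0 0
  0 0 2 2
  0 0 0 0

0 0 0 0
0 0 0 1
0 0 0 0
0 0 2 2
0 0 0 0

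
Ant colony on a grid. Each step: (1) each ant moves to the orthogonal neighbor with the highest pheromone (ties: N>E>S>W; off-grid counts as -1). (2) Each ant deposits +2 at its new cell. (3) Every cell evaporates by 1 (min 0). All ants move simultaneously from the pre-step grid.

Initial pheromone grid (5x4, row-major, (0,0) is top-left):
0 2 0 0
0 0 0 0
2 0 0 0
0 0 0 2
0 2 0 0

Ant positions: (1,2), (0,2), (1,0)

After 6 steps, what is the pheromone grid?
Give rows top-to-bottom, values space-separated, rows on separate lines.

After step 1: ants at (0,2),(0,1),(2,0)
  0 3 1 0
  0 0 0 0
  3 0 0 0
  0 0 0 1
  0 1 0 0
After step 2: ants at (0,1),(0,2),(1,0)
  0 4 2 0
  1 0 0 0
  2 0 0 0
  0 0 0 0
  0 0 0 0
After step 3: ants at (0,2),(0,1),(2,0)
  0 5 3 0
  0 0 0 0
  3 0 0 0
  0 0 0 0
  0 0 0 0
After step 4: ants at (0,1),(0,2),(1,0)
  0 6 4 0
  1 0 0 0
  2 0 0 0
  0 0 0 0
  0 0 0 0
After step 5: ants at (0,2),(0,1),(2,0)
  0 7 5 0
  0 0 0 0
  3 0 0 0
  0 0 0 0
  0 0 0 0
After step 6: ants at (0,1),(0,2),(1,0)
  0 8 6 0
  1 0 0 0
  2 0 0 0
  0 0 0 0
  0 0 0 0

0 8 6 0
1 0 0 0
2 0 0 0
0 0 0 0
0 0 0 0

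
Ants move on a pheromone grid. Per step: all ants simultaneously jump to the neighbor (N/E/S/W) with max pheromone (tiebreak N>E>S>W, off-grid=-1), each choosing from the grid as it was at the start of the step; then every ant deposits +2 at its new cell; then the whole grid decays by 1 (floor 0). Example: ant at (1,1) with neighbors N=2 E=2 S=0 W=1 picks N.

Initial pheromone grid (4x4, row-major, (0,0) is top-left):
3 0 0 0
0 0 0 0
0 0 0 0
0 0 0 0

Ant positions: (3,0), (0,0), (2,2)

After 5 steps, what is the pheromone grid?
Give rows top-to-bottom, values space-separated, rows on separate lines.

After step 1: ants at (2,0),(0,1),(1,2)
  2 1 0 0
  0 0 1 0
  1 0 0 0
  0 0 0 0
After step 2: ants at (1,0),(0,0),(0,2)
  3 0 1 0
  1 0 0 0
  0 0 0 0
  0 0 0 0
After step 3: ants at (0,0),(1,0),(0,3)
  4 0 0 1
  2 0 0 0
  0 0 0 0
  0 0 0 0
After step 4: ants at (1,0),(0,0),(1,3)
  5 0 0 0
  3 0 0 1
  0 0 0 0
  0 0 0 0
After step 5: ants at (0,0),(1,0),(0,3)
  6 0 0 1
  4 0 0 0
  0 0 0 0
  0 0 0 0

6 0 0 1
4 0 0 0
0 0 0 0
0 0 0 0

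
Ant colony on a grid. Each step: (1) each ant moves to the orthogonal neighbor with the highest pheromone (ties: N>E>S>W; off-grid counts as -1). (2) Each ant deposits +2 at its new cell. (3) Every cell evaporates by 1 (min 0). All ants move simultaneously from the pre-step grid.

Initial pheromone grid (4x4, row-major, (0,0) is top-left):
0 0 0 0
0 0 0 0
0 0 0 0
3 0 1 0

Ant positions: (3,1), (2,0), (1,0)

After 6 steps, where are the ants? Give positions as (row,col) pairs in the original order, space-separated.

Step 1: ant0:(3,1)->W->(3,0) | ant1:(2,0)->S->(3,0) | ant2:(1,0)->N->(0,0)
  grid max=6 at (3,0)
Step 2: ant0:(3,0)->N->(2,0) | ant1:(3,0)->N->(2,0) | ant2:(0,0)->E->(0,1)
  grid max=5 at (3,0)
Step 3: ant0:(2,0)->S->(3,0) | ant1:(2,0)->S->(3,0) | ant2:(0,1)->E->(0,2)
  grid max=8 at (3,0)
Step 4: ant0:(3,0)->N->(2,0) | ant1:(3,0)->N->(2,0) | ant2:(0,2)->E->(0,3)
  grid max=7 at (3,0)
Step 5: ant0:(2,0)->S->(3,0) | ant1:(2,0)->S->(3,0) | ant2:(0,3)->S->(1,3)
  grid max=10 at (3,0)
Step 6: ant0:(3,0)->N->(2,0) | ant1:(3,0)->N->(2,0) | ant2:(1,3)->N->(0,3)
  grid max=9 at (3,0)

(2,0) (2,0) (0,3)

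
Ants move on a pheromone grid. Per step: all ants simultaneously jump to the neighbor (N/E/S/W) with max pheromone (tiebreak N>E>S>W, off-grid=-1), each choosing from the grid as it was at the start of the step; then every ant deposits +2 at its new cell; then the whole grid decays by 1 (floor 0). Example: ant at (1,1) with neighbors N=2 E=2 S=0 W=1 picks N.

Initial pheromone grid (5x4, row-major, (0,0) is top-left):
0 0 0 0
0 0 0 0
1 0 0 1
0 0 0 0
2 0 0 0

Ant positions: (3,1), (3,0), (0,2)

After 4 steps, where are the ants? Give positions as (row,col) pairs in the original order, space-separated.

Step 1: ant0:(3,1)->N->(2,1) | ant1:(3,0)->S->(4,0) | ant2:(0,2)->E->(0,3)
  grid max=3 at (4,0)
Step 2: ant0:(2,1)->N->(1,1) | ant1:(4,0)->N->(3,0) | ant2:(0,3)->S->(1,3)
  grid max=2 at (4,0)
Step 3: ant0:(1,1)->N->(0,1) | ant1:(3,0)->S->(4,0) | ant2:(1,3)->N->(0,3)
  grid max=3 at (4,0)
Step 4: ant0:(0,1)->E->(0,2) | ant1:(4,0)->N->(3,0) | ant2:(0,3)->S->(1,3)
  grid max=2 at (4,0)

(0,2) (3,0) (1,3)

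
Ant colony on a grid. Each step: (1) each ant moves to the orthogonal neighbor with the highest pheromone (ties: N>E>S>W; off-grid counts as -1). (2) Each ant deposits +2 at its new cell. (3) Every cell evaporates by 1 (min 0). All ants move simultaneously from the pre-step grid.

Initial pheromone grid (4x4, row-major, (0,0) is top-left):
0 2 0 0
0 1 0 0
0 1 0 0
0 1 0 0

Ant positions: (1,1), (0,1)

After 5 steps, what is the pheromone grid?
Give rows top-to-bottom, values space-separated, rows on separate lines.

After step 1: ants at (0,1),(1,1)
  0 3 0 0
  0 2 0 0
  0 0 0 0
  0 0 0 0
After step 2: ants at (1,1),(0,1)
  0 4 0 0
  0 3 0 0
  0 0 0 0
  0 0 0 0
After step 3: ants at (0,1),(1,1)
  0 5 0 0
  0 4 0 0
  0 0 0 0
  0 0 0 0
After step 4: ants at (1,1),(0,1)
  0 6 0 0
  0 5 0 0
  0 0 0 0
  0 0 0 0
After step 5: ants at (0,1),(1,1)
  0 7 0 0
  0 6 0 0
  0 0 0 0
  0 0 0 0

0 7 0 0
0 6 0 0
0 0 0 0
0 0 0 0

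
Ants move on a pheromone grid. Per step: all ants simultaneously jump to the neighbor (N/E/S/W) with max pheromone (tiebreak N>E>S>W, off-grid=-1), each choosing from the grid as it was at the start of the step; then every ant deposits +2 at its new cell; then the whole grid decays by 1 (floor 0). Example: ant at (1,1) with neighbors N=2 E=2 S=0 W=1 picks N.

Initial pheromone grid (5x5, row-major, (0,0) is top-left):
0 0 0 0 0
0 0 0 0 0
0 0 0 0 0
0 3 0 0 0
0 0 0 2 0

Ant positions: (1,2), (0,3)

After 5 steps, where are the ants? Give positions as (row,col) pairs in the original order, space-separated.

Step 1: ant0:(1,2)->N->(0,2) | ant1:(0,3)->E->(0,4)
  grid max=2 at (3,1)
Step 2: ant0:(0,2)->E->(0,3) | ant1:(0,4)->S->(1,4)
  grid max=1 at (0,3)
Step 3: ant0:(0,3)->E->(0,4) | ant1:(1,4)->N->(0,4)
  grid max=3 at (0,4)
Step 4: ant0:(0,4)->S->(1,4) | ant1:(0,4)->S->(1,4)
  grid max=3 at (1,4)
Step 5: ant0:(1,4)->N->(0,4) | ant1:(1,4)->N->(0,4)
  grid max=5 at (0,4)

(0,4) (0,4)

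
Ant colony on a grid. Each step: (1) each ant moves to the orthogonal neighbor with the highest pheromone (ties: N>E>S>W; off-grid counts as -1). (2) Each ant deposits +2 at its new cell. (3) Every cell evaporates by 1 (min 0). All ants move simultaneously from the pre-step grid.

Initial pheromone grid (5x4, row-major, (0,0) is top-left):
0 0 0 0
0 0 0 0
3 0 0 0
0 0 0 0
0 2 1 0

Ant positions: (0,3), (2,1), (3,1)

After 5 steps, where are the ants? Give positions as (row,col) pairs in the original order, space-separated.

Step 1: ant0:(0,3)->S->(1,3) | ant1:(2,1)->W->(2,0) | ant2:(3,1)->S->(4,1)
  grid max=4 at (2,0)
Step 2: ant0:(1,3)->N->(0,3) | ant1:(2,0)->N->(1,0) | ant2:(4,1)->N->(3,1)
  grid max=3 at (2,0)
Step 3: ant0:(0,3)->S->(1,3) | ant1:(1,0)->S->(2,0) | ant2:(3,1)->S->(4,1)
  grid max=4 at (2,0)
Step 4: ant0:(1,3)->N->(0,3) | ant1:(2,0)->N->(1,0) | ant2:(4,1)->N->(3,1)
  grid max=3 at (2,0)
Step 5: ant0:(0,3)->S->(1,3) | ant1:(1,0)->S->(2,0) | ant2:(3,1)->S->(4,1)
  grid max=4 at (2,0)

(1,3) (2,0) (4,1)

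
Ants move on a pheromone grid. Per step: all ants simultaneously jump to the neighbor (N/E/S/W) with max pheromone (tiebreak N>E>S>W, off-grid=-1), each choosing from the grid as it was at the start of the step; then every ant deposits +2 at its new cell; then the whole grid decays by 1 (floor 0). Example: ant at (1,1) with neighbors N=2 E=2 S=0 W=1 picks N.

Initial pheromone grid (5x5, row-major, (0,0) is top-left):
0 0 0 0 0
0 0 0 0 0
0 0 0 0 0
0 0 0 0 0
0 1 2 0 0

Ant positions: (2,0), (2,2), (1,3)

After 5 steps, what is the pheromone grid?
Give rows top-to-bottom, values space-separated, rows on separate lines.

After step 1: ants at (1,0),(1,2),(0,3)
  0 0 0 1 0
  1 0 1 0 0
  0 0 0 0 0
  0 0 0 0 0
  0 0 1 0 0
After step 2: ants at (0,0),(0,2),(0,4)
  1 0 1 0 1
  0 0 0 0 0
  0 0 0 0 0
  0 0 0 0 0
  0 0 0 0 0
After step 3: ants at (0,1),(0,3),(1,4)
  0 1 0 1 0
  0 0 0 0 1
  0 0 0 0 0
  0 0 0 0 0
  0 0 0 0 0
After step 4: ants at (0,2),(0,4),(0,4)
  0 0 1 0 3
  0 0 0 0 0
  0 0 0 0 0
  0 0 0 0 0
  0 0 0 0 0
After step 5: ants at (0,3),(1,4),(1,4)
  0 0 0 1 2
  0 0 0 0 3
  0 0 0 0 0
  0 0 0 0 0
  0 0 0 0 0

0 0 0 1 2
0 0 0 0 3
0 0 0 0 0
0 0 0 0 0
0 0 0 0 0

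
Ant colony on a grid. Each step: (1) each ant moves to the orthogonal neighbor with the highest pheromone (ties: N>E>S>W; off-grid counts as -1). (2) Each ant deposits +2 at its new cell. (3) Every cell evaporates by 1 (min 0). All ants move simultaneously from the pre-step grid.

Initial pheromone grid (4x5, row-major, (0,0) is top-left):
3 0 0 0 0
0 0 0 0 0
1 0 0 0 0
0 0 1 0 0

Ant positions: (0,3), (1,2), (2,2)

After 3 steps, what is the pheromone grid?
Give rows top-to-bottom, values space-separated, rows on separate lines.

After step 1: ants at (0,4),(0,2),(3,2)
  2 0 1 0 1
  0 0 0 0 0
  0 0 0 0 0
  0 0 2 0 0
After step 2: ants at (1,4),(0,3),(2,2)
  1 0 0 1 0
  0 0 0 0 1
  0 0 1 0 0
  0 0 1 0 0
After step 3: ants at (0,4),(0,4),(3,2)
  0 0 0 0 3
  0 0 0 0 0
  0 0 0 0 0
  0 0 2 0 0

0 0 0 0 3
0 0 0 0 0
0 0 0 0 0
0 0 2 0 0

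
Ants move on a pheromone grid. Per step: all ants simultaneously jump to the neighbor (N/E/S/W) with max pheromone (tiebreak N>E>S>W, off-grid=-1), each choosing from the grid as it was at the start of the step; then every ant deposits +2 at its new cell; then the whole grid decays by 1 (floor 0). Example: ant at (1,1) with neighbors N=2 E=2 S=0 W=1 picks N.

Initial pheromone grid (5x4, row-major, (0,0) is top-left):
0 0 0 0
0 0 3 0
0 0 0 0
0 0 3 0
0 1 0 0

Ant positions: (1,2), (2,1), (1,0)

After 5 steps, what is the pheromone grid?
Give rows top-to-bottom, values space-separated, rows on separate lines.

After step 1: ants at (0,2),(1,1),(0,0)
  1 0 1 0
  0 1 2 0
  0 0 0 0
  0 0 2 0
  0 0 0 0
After step 2: ants at (1,2),(1,2),(0,1)
  0 1 0 0
  0 0 5 0
  0 0 0 0
  0 0 1 0
  0 0 0 0
After step 3: ants at (0,2),(0,2),(0,2)
  0 0 5 0
  0 0 4 0
  0 0 0 0
  0 0 0 0
  0 0 0 0
After step 4: ants at (1,2),(1,2),(1,2)
  0 0 4 0
  0 0 9 0
  0 0 0 0
  0 0 0 0
  0 0 0 0
After step 5: ants at (0,2),(0,2),(0,2)
  0 0 9 0
  0 0 8 0
  0 0 0 0
  0 0 0 0
  0 0 0 0

0 0 9 0
0 0 8 0
0 0 0 0
0 0 0 0
0 0 0 0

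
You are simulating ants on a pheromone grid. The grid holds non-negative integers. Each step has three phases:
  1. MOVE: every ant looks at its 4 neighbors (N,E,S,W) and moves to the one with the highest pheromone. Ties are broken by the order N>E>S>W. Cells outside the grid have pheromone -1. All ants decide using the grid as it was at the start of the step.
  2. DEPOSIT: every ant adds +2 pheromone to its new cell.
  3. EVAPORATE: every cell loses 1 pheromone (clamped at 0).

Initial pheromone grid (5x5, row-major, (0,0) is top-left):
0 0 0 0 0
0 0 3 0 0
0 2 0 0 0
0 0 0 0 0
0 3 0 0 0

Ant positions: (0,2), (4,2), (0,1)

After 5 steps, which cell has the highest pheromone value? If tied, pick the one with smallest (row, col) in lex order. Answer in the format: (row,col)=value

Answer: (1,2)=8

Derivation:
Step 1: ant0:(0,2)->S->(1,2) | ant1:(4,2)->W->(4,1) | ant2:(0,1)->E->(0,2)
  grid max=4 at (1,2)
Step 2: ant0:(1,2)->N->(0,2) | ant1:(4,1)->N->(3,1) | ant2:(0,2)->S->(1,2)
  grid max=5 at (1,2)
Step 3: ant0:(0,2)->S->(1,2) | ant1:(3,1)->S->(4,1) | ant2:(1,2)->N->(0,2)
  grid max=6 at (1,2)
Step 4: ant0:(1,2)->N->(0,2) | ant1:(4,1)->N->(3,1) | ant2:(0,2)->S->(1,2)
  grid max=7 at (1,2)
Step 5: ant0:(0,2)->S->(1,2) | ant1:(3,1)->S->(4,1) | ant2:(1,2)->N->(0,2)
  grid max=8 at (1,2)
Final grid:
  0 0 5 0 0
  0 0 8 0 0
  0 0 0 0 0
  0 0 0 0 0
  0 4 0 0 0
Max pheromone 8 at (1,2)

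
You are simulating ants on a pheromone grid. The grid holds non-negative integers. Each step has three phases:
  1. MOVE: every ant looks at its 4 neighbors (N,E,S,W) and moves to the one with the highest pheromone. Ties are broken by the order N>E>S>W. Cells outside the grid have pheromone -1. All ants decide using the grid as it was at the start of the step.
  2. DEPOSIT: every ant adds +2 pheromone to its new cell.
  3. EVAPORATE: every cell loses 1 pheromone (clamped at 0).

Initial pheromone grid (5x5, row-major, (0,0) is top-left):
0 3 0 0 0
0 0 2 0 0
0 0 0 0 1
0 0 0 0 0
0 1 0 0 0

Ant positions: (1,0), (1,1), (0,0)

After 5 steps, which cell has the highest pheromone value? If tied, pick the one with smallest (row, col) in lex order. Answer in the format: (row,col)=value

Step 1: ant0:(1,0)->N->(0,0) | ant1:(1,1)->N->(0,1) | ant2:(0,0)->E->(0,1)
  grid max=6 at (0,1)
Step 2: ant0:(0,0)->E->(0,1) | ant1:(0,1)->W->(0,0) | ant2:(0,1)->W->(0,0)
  grid max=7 at (0,1)
Step 3: ant0:(0,1)->W->(0,0) | ant1:(0,0)->E->(0,1) | ant2:(0,0)->E->(0,1)
  grid max=10 at (0,1)
Step 4: ant0:(0,0)->E->(0,1) | ant1:(0,1)->W->(0,0) | ant2:(0,1)->W->(0,0)
  grid max=11 at (0,1)
Step 5: ant0:(0,1)->W->(0,0) | ant1:(0,0)->E->(0,1) | ant2:(0,0)->E->(0,1)
  grid max=14 at (0,1)
Final grid:
  9 14 0 0 0
  0 0 0 0 0
  0 0 0 0 0
  0 0 0 0 0
  0 0 0 0 0
Max pheromone 14 at (0,1)

Answer: (0,1)=14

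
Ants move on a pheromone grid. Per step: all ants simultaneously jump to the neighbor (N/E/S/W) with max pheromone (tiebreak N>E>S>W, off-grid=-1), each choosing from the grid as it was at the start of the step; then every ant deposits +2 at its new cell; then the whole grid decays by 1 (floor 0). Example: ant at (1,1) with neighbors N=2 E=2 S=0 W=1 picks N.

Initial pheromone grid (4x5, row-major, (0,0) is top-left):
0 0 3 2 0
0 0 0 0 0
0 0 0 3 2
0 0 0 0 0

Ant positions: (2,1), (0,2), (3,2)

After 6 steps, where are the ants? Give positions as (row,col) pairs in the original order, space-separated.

Step 1: ant0:(2,1)->N->(1,1) | ant1:(0,2)->E->(0,3) | ant2:(3,2)->N->(2,2)
  grid max=3 at (0,3)
Step 2: ant0:(1,1)->N->(0,1) | ant1:(0,3)->W->(0,2) | ant2:(2,2)->E->(2,3)
  grid max=3 at (0,2)
Step 3: ant0:(0,1)->E->(0,2) | ant1:(0,2)->E->(0,3) | ant2:(2,3)->N->(1,3)
  grid max=4 at (0,2)
Step 4: ant0:(0,2)->E->(0,3) | ant1:(0,3)->W->(0,2) | ant2:(1,3)->N->(0,3)
  grid max=6 at (0,3)
Step 5: ant0:(0,3)->W->(0,2) | ant1:(0,2)->E->(0,3) | ant2:(0,3)->W->(0,2)
  grid max=8 at (0,2)
Step 6: ant0:(0,2)->E->(0,3) | ant1:(0,3)->W->(0,2) | ant2:(0,2)->E->(0,3)
  grid max=10 at (0,3)

(0,3) (0,2) (0,3)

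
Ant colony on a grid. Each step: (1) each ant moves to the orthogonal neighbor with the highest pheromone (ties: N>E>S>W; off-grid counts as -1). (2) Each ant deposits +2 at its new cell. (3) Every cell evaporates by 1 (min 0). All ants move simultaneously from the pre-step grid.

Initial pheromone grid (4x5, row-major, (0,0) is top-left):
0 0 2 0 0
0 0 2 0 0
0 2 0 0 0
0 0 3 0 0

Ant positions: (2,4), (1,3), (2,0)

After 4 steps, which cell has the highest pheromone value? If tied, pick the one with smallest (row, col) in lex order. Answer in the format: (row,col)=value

Answer: (0,2)=4

Derivation:
Step 1: ant0:(2,4)->N->(1,4) | ant1:(1,3)->W->(1,2) | ant2:(2,0)->E->(2,1)
  grid max=3 at (1,2)
Step 2: ant0:(1,4)->N->(0,4) | ant1:(1,2)->N->(0,2) | ant2:(2,1)->N->(1,1)
  grid max=2 at (0,2)
Step 3: ant0:(0,4)->S->(1,4) | ant1:(0,2)->S->(1,2) | ant2:(1,1)->E->(1,2)
  grid max=5 at (1,2)
Step 4: ant0:(1,4)->N->(0,4) | ant1:(1,2)->N->(0,2) | ant2:(1,2)->N->(0,2)
  grid max=4 at (0,2)
Final grid:
  0 0 4 0 1
  0 0 4 0 0
  0 0 0 0 0
  0 0 0 0 0
Max pheromone 4 at (0,2)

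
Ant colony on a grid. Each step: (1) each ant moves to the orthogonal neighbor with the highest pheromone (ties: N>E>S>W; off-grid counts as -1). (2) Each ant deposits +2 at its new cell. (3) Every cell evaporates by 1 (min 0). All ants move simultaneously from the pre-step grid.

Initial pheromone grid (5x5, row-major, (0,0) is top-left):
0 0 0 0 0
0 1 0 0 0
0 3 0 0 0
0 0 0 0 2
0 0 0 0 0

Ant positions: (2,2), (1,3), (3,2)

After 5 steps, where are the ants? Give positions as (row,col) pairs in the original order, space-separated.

Step 1: ant0:(2,2)->W->(2,1) | ant1:(1,3)->N->(0,3) | ant2:(3,2)->N->(2,2)
  grid max=4 at (2,1)
Step 2: ant0:(2,1)->E->(2,2) | ant1:(0,3)->E->(0,4) | ant2:(2,2)->W->(2,1)
  grid max=5 at (2,1)
Step 3: ant0:(2,2)->W->(2,1) | ant1:(0,4)->S->(1,4) | ant2:(2,1)->E->(2,2)
  grid max=6 at (2,1)
Step 4: ant0:(2,1)->E->(2,2) | ant1:(1,4)->N->(0,4) | ant2:(2,2)->W->(2,1)
  grid max=7 at (2,1)
Step 5: ant0:(2,2)->W->(2,1) | ant1:(0,4)->S->(1,4) | ant2:(2,1)->E->(2,2)
  grid max=8 at (2,1)

(2,1) (1,4) (2,2)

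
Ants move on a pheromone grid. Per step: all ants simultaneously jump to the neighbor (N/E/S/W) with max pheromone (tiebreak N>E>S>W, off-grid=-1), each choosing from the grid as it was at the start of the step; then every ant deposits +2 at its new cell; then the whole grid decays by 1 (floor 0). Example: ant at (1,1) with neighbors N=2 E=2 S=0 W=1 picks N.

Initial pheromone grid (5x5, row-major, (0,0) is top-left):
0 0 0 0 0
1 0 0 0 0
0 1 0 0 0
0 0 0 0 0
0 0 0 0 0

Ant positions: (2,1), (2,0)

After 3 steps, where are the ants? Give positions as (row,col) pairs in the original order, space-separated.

Step 1: ant0:(2,1)->N->(1,1) | ant1:(2,0)->N->(1,0)
  grid max=2 at (1,0)
Step 2: ant0:(1,1)->W->(1,0) | ant1:(1,0)->E->(1,1)
  grid max=3 at (1,0)
Step 3: ant0:(1,0)->E->(1,1) | ant1:(1,1)->W->(1,0)
  grid max=4 at (1,0)

(1,1) (1,0)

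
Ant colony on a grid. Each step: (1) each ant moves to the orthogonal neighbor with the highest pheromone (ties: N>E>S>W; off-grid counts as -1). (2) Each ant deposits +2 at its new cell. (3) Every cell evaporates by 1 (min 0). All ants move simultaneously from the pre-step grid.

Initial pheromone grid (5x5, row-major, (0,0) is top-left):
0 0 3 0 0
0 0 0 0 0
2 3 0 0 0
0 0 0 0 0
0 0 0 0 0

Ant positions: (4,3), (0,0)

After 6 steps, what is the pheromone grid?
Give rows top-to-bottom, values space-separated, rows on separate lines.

After step 1: ants at (3,3),(0,1)
  0 1 2 0 0
  0 0 0 0 0
  1 2 0 0 0
  0 0 0 1 0
  0 0 0 0 0
After step 2: ants at (2,3),(0,2)
  0 0 3 0 0
  0 0 0 0 0
  0 1 0 1 0
  0 0 0 0 0
  0 0 0 0 0
After step 3: ants at (1,3),(0,3)
  0 0 2 1 0
  0 0 0 1 0
  0 0 0 0 0
  0 0 0 0 0
  0 0 0 0 0
After step 4: ants at (0,3),(0,2)
  0 0 3 2 0
  0 0 0 0 0
  0 0 0 0 0
  0 0 0 0 0
  0 0 0 0 0
After step 5: ants at (0,2),(0,3)
  0 0 4 3 0
  0 0 0 0 0
  0 0 0 0 0
  0 0 0 0 0
  0 0 0 0 0
After step 6: ants at (0,3),(0,2)
  0 0 5 4 0
  0 0 0 0 0
  0 0 0 0 0
  0 0 0 0 0
  0 0 0 0 0

0 0 5 4 0
0 0 0 0 0
0 0 0 0 0
0 0 0 0 0
0 0 0 0 0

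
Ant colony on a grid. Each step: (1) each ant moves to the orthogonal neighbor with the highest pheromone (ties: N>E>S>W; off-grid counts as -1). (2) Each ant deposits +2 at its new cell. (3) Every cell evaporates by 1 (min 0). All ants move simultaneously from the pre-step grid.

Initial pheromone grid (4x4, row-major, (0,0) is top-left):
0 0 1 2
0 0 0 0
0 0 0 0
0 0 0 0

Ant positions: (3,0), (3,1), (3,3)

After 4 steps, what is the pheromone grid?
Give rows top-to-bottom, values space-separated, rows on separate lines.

After step 1: ants at (2,0),(2,1),(2,3)
  0 0 0 1
  0 0 0 0
  1 1 0 1
  0 0 0 0
After step 2: ants at (2,1),(2,0),(1,3)
  0 0 0 0
  0 0 0 1
  2 2 0 0
  0 0 0 0
After step 3: ants at (2,0),(2,1),(0,3)
  0 0 0 1
  0 0 0 0
  3 3 0 0
  0 0 0 0
After step 4: ants at (2,1),(2,0),(1,3)
  0 0 0 0
  0 0 0 1
  4 4 0 0
  0 0 0 0

0 0 0 0
0 0 0 1
4 4 0 0
0 0 0 0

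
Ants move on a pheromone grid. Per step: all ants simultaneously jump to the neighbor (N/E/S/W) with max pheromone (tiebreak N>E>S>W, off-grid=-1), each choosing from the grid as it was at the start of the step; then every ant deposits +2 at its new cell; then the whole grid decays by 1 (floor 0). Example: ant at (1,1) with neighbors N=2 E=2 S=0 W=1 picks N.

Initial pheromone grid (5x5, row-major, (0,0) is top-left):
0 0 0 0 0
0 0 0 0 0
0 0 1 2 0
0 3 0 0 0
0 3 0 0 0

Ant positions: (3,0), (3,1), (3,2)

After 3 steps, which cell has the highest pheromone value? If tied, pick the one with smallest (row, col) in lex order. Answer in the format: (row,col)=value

Step 1: ant0:(3,0)->E->(3,1) | ant1:(3,1)->S->(4,1) | ant2:(3,2)->W->(3,1)
  grid max=6 at (3,1)
Step 2: ant0:(3,1)->S->(4,1) | ant1:(4,1)->N->(3,1) | ant2:(3,1)->S->(4,1)
  grid max=7 at (3,1)
Step 3: ant0:(4,1)->N->(3,1) | ant1:(3,1)->S->(4,1) | ant2:(4,1)->N->(3,1)
  grid max=10 at (3,1)
Final grid:
  0 0 0 0 0
  0 0 0 0 0
  0 0 0 0 0
  0 10 0 0 0
  0 8 0 0 0
Max pheromone 10 at (3,1)

Answer: (3,1)=10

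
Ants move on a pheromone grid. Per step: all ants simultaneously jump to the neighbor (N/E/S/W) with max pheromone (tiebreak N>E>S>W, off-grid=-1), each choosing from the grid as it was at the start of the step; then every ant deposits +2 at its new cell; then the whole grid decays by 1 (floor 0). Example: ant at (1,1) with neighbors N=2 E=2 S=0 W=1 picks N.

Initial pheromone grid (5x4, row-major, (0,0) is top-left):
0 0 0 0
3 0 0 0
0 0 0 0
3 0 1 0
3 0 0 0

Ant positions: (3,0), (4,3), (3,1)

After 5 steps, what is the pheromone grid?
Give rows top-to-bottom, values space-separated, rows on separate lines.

After step 1: ants at (4,0),(3,3),(3,0)
  0 0 0 0
  2 0 0 0
  0 0 0 0
  4 0 0 1
  4 0 0 0
After step 2: ants at (3,0),(2,3),(4,0)
  0 0 0 0
  1 0 0 0
  0 0 0 1
  5 0 0 0
  5 0 0 0
After step 3: ants at (4,0),(1,3),(3,0)
  0 0 0 0
  0 0 0 1
  0 0 0 0
  6 0 0 0
  6 0 0 0
After step 4: ants at (3,0),(0,3),(4,0)
  0 0 0 1
  0 0 0 0
  0 0 0 0
  7 0 0 0
  7 0 0 0
After step 5: ants at (4,0),(1,3),(3,0)
  0 0 0 0
  0 0 0 1
  0 0 0 0
  8 0 0 0
  8 0 0 0

0 0 0 0
0 0 0 1
0 0 0 0
8 0 0 0
8 0 0 0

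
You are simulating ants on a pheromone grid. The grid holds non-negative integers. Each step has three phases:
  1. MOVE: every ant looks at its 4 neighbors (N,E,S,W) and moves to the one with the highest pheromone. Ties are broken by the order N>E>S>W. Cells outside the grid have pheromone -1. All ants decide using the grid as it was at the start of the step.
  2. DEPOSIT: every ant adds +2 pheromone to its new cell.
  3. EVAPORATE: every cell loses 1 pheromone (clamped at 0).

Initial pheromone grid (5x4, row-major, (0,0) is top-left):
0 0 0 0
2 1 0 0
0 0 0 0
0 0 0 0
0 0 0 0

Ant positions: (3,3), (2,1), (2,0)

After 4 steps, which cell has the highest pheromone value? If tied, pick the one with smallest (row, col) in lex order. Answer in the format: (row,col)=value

Step 1: ant0:(3,3)->N->(2,3) | ant1:(2,1)->N->(1,1) | ant2:(2,0)->N->(1,0)
  grid max=3 at (1,0)
Step 2: ant0:(2,3)->N->(1,3) | ant1:(1,1)->W->(1,0) | ant2:(1,0)->E->(1,1)
  grid max=4 at (1,0)
Step 3: ant0:(1,3)->N->(0,3) | ant1:(1,0)->E->(1,1) | ant2:(1,1)->W->(1,0)
  grid max=5 at (1,0)
Step 4: ant0:(0,3)->S->(1,3) | ant1:(1,1)->W->(1,0) | ant2:(1,0)->E->(1,1)
  grid max=6 at (1,0)
Final grid:
  0 0 0 0
  6 5 0 1
  0 0 0 0
  0 0 0 0
  0 0 0 0
Max pheromone 6 at (1,0)

Answer: (1,0)=6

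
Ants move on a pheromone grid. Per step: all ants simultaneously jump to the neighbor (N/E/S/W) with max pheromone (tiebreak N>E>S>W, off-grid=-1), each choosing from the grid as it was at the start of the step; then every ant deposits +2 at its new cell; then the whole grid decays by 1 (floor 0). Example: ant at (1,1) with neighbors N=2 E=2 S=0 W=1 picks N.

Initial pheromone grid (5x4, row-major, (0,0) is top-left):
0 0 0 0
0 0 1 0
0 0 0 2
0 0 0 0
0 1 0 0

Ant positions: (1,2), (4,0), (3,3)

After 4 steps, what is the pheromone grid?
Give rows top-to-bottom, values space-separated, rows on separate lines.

After step 1: ants at (0,2),(4,1),(2,3)
  0 0 1 0
  0 0 0 0
  0 0 0 3
  0 0 0 0
  0 2 0 0
After step 2: ants at (0,3),(3,1),(1,3)
  0 0 0 1
  0 0 0 1
  0 0 0 2
  0 1 0 0
  0 1 0 0
After step 3: ants at (1,3),(4,1),(2,3)
  0 0 0 0
  0 0 0 2
  0 0 0 3
  0 0 0 0
  0 2 0 0
After step 4: ants at (2,3),(3,1),(1,3)
  0 0 0 0
  0 0 0 3
  0 0 0 4
  0 1 0 0
  0 1 0 0

0 0 0 0
0 0 0 3
0 0 0 4
0 1 0 0
0 1 0 0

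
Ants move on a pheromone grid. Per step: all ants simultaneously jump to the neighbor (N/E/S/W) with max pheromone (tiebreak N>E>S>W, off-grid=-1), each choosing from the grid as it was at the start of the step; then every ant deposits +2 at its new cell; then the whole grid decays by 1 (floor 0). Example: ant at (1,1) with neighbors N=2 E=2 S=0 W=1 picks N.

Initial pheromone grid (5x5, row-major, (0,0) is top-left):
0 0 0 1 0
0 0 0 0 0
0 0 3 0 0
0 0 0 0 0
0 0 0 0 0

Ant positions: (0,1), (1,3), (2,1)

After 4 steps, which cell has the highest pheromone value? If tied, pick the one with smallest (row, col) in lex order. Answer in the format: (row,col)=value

Answer: (0,3)=5

Derivation:
Step 1: ant0:(0,1)->E->(0,2) | ant1:(1,3)->N->(0,3) | ant2:(2,1)->E->(2,2)
  grid max=4 at (2,2)
Step 2: ant0:(0,2)->E->(0,3) | ant1:(0,3)->W->(0,2) | ant2:(2,2)->N->(1,2)
  grid max=3 at (0,3)
Step 3: ant0:(0,3)->W->(0,2) | ant1:(0,2)->E->(0,3) | ant2:(1,2)->S->(2,2)
  grid max=4 at (0,3)
Step 4: ant0:(0,2)->E->(0,3) | ant1:(0,3)->W->(0,2) | ant2:(2,2)->N->(1,2)
  grid max=5 at (0,3)
Final grid:
  0 0 4 5 0
  0 0 1 0 0
  0 0 3 0 0
  0 0 0 0 0
  0 0 0 0 0
Max pheromone 5 at (0,3)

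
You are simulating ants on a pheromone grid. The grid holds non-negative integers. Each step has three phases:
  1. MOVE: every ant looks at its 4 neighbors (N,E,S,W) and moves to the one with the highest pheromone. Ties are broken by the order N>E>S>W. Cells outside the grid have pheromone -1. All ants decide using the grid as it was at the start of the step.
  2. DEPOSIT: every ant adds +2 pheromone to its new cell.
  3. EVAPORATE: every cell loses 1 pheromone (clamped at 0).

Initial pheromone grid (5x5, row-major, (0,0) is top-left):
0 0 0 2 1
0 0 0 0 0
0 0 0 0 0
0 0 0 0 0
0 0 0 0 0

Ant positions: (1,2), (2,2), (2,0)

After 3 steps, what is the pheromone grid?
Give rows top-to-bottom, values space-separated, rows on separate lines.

After step 1: ants at (0,2),(1,2),(1,0)
  0 0 1 1 0
  1 0 1 0 0
  0 0 0 0 0
  0 0 0 0 0
  0 0 0 0 0
After step 2: ants at (0,3),(0,2),(0,0)
  1 0 2 2 0
  0 0 0 0 0
  0 0 0 0 0
  0 0 0 0 0
  0 0 0 0 0
After step 3: ants at (0,2),(0,3),(0,1)
  0 1 3 3 0
  0 0 0 0 0
  0 0 0 0 0
  0 0 0 0 0
  0 0 0 0 0

0 1 3 3 0
0 0 0 0 0
0 0 0 0 0
0 0 0 0 0
0 0 0 0 0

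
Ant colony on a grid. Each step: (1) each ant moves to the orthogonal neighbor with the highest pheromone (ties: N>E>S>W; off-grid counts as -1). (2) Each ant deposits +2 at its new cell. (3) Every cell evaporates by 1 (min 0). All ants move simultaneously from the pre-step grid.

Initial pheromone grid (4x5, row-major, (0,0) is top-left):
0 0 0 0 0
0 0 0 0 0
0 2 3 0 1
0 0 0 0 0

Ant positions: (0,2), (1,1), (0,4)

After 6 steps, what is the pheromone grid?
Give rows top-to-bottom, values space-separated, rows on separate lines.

After step 1: ants at (0,3),(2,1),(1,4)
  0 0 0 1 0
  0 0 0 0 1
  0 3 2 0 0
  0 0 0 0 0
After step 2: ants at (0,4),(2,2),(0,4)
  0 0 0 0 3
  0 0 0 0 0
  0 2 3 0 0
  0 0 0 0 0
After step 3: ants at (1,4),(2,1),(1,4)
  0 0 0 0 2
  0 0 0 0 3
  0 3 2 0 0
  0 0 0 0 0
After step 4: ants at (0,4),(2,2),(0,4)
  0 0 0 0 5
  0 0 0 0 2
  0 2 3 0 0
  0 0 0 0 0
After step 5: ants at (1,4),(2,1),(1,4)
  0 0 0 0 4
  0 0 0 0 5
  0 3 2 0 0
  0 0 0 0 0
After step 6: ants at (0,4),(2,2),(0,4)
  0 0 0 0 7
  0 0 0 0 4
  0 2 3 0 0
  0 0 0 0 0

0 0 0 0 7
0 0 0 0 4
0 2 3 0 0
0 0 0 0 0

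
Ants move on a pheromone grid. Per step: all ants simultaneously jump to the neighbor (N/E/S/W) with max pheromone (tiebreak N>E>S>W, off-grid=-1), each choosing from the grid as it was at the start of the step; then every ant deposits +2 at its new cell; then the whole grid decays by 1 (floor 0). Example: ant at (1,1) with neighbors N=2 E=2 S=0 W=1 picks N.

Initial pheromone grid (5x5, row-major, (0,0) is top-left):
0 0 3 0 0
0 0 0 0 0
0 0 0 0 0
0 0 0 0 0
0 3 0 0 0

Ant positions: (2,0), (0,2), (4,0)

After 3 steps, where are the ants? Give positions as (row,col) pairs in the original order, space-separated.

Step 1: ant0:(2,0)->N->(1,0) | ant1:(0,2)->E->(0,3) | ant2:(4,0)->E->(4,1)
  grid max=4 at (4,1)
Step 2: ant0:(1,0)->N->(0,0) | ant1:(0,3)->W->(0,2) | ant2:(4,1)->N->(3,1)
  grid max=3 at (0,2)
Step 3: ant0:(0,0)->E->(0,1) | ant1:(0,2)->E->(0,3) | ant2:(3,1)->S->(4,1)
  grid max=4 at (4,1)

(0,1) (0,3) (4,1)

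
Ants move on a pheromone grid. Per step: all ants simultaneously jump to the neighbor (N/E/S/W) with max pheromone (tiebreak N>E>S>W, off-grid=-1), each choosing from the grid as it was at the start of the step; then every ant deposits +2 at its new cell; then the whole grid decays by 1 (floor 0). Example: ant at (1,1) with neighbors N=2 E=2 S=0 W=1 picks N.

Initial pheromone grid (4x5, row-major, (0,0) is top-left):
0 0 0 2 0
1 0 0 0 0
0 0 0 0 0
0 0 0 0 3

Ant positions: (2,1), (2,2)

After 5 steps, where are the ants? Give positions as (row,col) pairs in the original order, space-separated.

Step 1: ant0:(2,1)->N->(1,1) | ant1:(2,2)->N->(1,2)
  grid max=2 at (3,4)
Step 2: ant0:(1,1)->E->(1,2) | ant1:(1,2)->W->(1,1)
  grid max=2 at (1,1)
Step 3: ant0:(1,2)->W->(1,1) | ant1:(1,1)->E->(1,2)
  grid max=3 at (1,1)
Step 4: ant0:(1,1)->E->(1,2) | ant1:(1,2)->W->(1,1)
  grid max=4 at (1,1)
Step 5: ant0:(1,2)->W->(1,1) | ant1:(1,1)->E->(1,2)
  grid max=5 at (1,1)

(1,1) (1,2)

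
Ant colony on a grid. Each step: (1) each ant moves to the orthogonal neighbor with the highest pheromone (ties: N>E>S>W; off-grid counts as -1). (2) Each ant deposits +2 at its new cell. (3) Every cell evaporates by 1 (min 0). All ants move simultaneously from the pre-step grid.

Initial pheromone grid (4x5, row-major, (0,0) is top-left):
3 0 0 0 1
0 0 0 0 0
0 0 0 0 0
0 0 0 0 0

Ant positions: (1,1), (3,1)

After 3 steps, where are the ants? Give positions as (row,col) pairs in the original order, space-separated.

Step 1: ant0:(1,1)->N->(0,1) | ant1:(3,1)->N->(2,1)
  grid max=2 at (0,0)
Step 2: ant0:(0,1)->W->(0,0) | ant1:(2,1)->N->(1,1)
  grid max=3 at (0,0)
Step 3: ant0:(0,0)->E->(0,1) | ant1:(1,1)->N->(0,1)
  grid max=3 at (0,1)

(0,1) (0,1)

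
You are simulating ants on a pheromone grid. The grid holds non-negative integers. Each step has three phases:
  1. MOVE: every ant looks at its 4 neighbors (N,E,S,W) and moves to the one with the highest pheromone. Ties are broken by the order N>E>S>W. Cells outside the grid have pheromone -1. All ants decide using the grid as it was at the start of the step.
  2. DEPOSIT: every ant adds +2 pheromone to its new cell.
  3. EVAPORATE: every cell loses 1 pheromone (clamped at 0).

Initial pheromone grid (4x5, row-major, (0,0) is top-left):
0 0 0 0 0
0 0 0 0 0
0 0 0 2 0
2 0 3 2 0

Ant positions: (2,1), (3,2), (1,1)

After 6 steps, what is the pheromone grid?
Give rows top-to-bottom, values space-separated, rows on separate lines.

After step 1: ants at (1,1),(3,3),(0,1)
  0 1 0 0 0
  0 1 0 0 0
  0 0 0 1 0
  1 0 2 3 0
After step 2: ants at (0,1),(3,2),(1,1)
  0 2 0 0 0
  0 2 0 0 0
  0 0 0 0 0
  0 0 3 2 0
After step 3: ants at (1,1),(3,3),(0,1)
  0 3 0 0 0
  0 3 0 0 0
  0 0 0 0 0
  0 0 2 3 0
After step 4: ants at (0,1),(3,2),(1,1)
  0 4 0 0 0
  0 4 0 0 0
  0 0 0 0 0
  0 0 3 2 0
After step 5: ants at (1,1),(3,3),(0,1)
  0 5 0 0 0
  0 5 0 0 0
  0 0 0 0 0
  0 0 2 3 0
After step 6: ants at (0,1),(3,2),(1,1)
  0 6 0 0 0
  0 6 0 0 0
  0 0 0 0 0
  0 0 3 2 0

0 6 0 0 0
0 6 0 0 0
0 0 0 0 0
0 0 3 2 0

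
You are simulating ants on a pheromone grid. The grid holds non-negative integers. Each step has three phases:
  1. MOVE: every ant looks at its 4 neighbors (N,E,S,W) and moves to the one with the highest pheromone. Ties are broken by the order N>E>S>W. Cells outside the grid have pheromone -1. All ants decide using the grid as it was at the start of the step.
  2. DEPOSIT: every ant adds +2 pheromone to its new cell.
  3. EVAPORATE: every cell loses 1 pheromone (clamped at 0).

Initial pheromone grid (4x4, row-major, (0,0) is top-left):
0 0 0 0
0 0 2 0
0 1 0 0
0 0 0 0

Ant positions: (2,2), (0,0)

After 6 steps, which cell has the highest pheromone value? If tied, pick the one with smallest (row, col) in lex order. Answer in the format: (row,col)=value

Answer: (0,2)=7

Derivation:
Step 1: ant0:(2,2)->N->(1,2) | ant1:(0,0)->E->(0,1)
  grid max=3 at (1,2)
Step 2: ant0:(1,2)->N->(0,2) | ant1:(0,1)->E->(0,2)
  grid max=3 at (0,2)
Step 3: ant0:(0,2)->S->(1,2) | ant1:(0,2)->S->(1,2)
  grid max=5 at (1,2)
Step 4: ant0:(1,2)->N->(0,2) | ant1:(1,2)->N->(0,2)
  grid max=5 at (0,2)
Step 5: ant0:(0,2)->S->(1,2) | ant1:(0,2)->S->(1,2)
  grid max=7 at (1,2)
Step 6: ant0:(1,2)->N->(0,2) | ant1:(1,2)->N->(0,2)
  grid max=7 at (0,2)
Final grid:
  0 0 7 0
  0 0 6 0
  0 0 0 0
  0 0 0 0
Max pheromone 7 at (0,2)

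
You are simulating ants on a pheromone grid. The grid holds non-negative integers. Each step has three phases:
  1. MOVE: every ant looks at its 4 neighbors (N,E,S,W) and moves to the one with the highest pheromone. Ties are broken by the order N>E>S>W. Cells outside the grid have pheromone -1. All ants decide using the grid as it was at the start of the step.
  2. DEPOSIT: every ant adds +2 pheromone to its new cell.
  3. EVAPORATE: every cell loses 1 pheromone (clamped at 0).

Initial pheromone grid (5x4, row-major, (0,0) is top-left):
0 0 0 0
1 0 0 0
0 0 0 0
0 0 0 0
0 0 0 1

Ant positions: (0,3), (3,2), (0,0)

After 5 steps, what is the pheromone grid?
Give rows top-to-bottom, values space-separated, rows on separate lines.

After step 1: ants at (1,3),(2,2),(1,0)
  0 0 0 0
  2 0 0 1
  0 0 1 0
  0 0 0 0
  0 0 0 0
After step 2: ants at (0,3),(1,2),(0,0)
  1 0 0 1
  1 0 1 0
  0 0 0 0
  0 0 0 0
  0 0 0 0
After step 3: ants at (1,3),(0,2),(1,0)
  0 0 1 0
  2 0 0 1
  0 0 0 0
  0 0 0 0
  0 0 0 0
After step 4: ants at (0,3),(0,3),(0,0)
  1 0 0 3
  1 0 0 0
  0 0 0 0
  0 0 0 0
  0 0 0 0
After step 5: ants at (1,3),(1,3),(1,0)
  0 0 0 2
  2 0 0 3
  0 0 0 0
  0 0 0 0
  0 0 0 0

0 0 0 2
2 0 0 3
0 0 0 0
0 0 0 0
0 0 0 0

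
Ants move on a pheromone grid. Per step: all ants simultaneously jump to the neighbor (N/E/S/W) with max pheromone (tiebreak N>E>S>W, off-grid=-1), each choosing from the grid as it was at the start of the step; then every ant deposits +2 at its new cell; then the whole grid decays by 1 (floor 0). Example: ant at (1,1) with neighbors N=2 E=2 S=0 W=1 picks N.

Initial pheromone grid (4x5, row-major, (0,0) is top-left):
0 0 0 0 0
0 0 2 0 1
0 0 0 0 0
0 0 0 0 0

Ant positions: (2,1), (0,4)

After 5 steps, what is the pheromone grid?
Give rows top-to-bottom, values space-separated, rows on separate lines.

After step 1: ants at (1,1),(1,4)
  0 0 0 0 0
  0 1 1 0 2
  0 0 0 0 0
  0 0 0 0 0
After step 2: ants at (1,2),(0,4)
  0 0 0 0 1
  0 0 2 0 1
  0 0 0 0 0
  0 0 0 0 0
After step 3: ants at (0,2),(1,4)
  0 0 1 0 0
  0 0 1 0 2
  0 0 0 0 0
  0 0 0 0 0
After step 4: ants at (1,2),(0,4)
  0 0 0 0 1
  0 0 2 0 1
  0 0 0 0 0
  0 0 0 0 0
After step 5: ants at (0,2),(1,4)
  0 0 1 0 0
  0 0 1 0 2
  0 0 0 0 0
  0 0 0 0 0

0 0 1 0 0
0 0 1 0 2
0 0 0 0 0
0 0 0 0 0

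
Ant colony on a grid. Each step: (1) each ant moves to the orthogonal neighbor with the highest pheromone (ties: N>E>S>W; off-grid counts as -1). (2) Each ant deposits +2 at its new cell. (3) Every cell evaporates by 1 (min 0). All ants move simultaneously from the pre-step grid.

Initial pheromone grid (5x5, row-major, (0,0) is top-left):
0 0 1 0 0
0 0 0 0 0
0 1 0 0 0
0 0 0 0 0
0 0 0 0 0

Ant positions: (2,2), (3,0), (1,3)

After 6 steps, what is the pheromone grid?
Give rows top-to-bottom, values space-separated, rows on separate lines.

After step 1: ants at (2,1),(2,0),(0,3)
  0 0 0 1 0
  0 0 0 0 0
  1 2 0 0 0
  0 0 0 0 0
  0 0 0 0 0
After step 2: ants at (2,0),(2,1),(0,4)
  0 0 0 0 1
  0 0 0 0 0
  2 3 0 0 0
  0 0 0 0 0
  0 0 0 0 0
After step 3: ants at (2,1),(2,0),(1,4)
  0 0 0 0 0
  0 0 0 0 1
  3 4 0 0 0
  0 0 0 0 0
  0 0 0 0 0
After step 4: ants at (2,0),(2,1),(0,4)
  0 0 0 0 1
  0 0 0 0 0
  4 5 0 0 0
  0 0 0 0 0
  0 0 0 0 0
After step 5: ants at (2,1),(2,0),(1,4)
  0 0 0 0 0
  0 0 0 0 1
  5 6 0 0 0
  0 0 0 0 0
  0 0 0 0 0
After step 6: ants at (2,0),(2,1),(0,4)
  0 0 0 0 1
  0 0 0 0 0
  6 7 0 0 0
  0 0 0 0 0
  0 0 0 0 0

0 0 0 0 1
0 0 0 0 0
6 7 0 0 0
0 0 0 0 0
0 0 0 0 0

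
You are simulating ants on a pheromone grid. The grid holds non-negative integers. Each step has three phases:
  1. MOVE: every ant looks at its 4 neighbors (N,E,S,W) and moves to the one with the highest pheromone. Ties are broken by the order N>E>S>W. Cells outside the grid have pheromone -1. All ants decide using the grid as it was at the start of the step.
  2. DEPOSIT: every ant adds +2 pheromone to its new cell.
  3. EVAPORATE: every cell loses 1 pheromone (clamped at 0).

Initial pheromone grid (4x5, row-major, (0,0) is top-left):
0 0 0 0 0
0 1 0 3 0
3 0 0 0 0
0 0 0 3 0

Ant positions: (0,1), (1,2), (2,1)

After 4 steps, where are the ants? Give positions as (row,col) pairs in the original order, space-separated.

Step 1: ant0:(0,1)->S->(1,1) | ant1:(1,2)->E->(1,3) | ant2:(2,1)->W->(2,0)
  grid max=4 at (1,3)
Step 2: ant0:(1,1)->N->(0,1) | ant1:(1,3)->N->(0,3) | ant2:(2,0)->N->(1,0)
  grid max=3 at (1,3)
Step 3: ant0:(0,1)->S->(1,1) | ant1:(0,3)->S->(1,3) | ant2:(1,0)->S->(2,0)
  grid max=4 at (1,3)
Step 4: ant0:(1,1)->N->(0,1) | ant1:(1,3)->N->(0,3) | ant2:(2,0)->N->(1,0)
  grid max=3 at (1,3)

(0,1) (0,3) (1,0)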